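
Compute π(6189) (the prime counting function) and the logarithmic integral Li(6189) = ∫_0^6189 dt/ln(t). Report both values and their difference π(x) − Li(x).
π(6189) = 804;  Li(6189) ≈ 822.10;  π(x) − Li(x) ≈ -18.10.

Direct count of primes ≤ 6189 gives π(6189) = 804. Numerical evaluation of the logarithmic integral gives Li(6189) ≈ 822.10. The difference π(x) − Li(x) ≈ -18.10 is typically negative for small/moderate x (Li(x) overestimates), though Littlewood's theorem shows this sign changes infinitely often.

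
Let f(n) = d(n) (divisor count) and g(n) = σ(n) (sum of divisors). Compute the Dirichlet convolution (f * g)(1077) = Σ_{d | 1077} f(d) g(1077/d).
(d * σ)(1077) = 2172

Divisors of 1077: [1, 3, 359, 1077]. For each d | 1077:
  d = 1: d(1) · σ(1077/1) = 1 · 1440 = 1440
  d = 3: d(3) · σ(1077/3) = 2 · 360 = 720
  d = 359: d(359) · σ(1077/359) = 2 · 4 = 8
  d = 1077: d(1077) · σ(1077/1077) = 4 · 1 = 4
Summing: (d * σ)(1077) = 1440 + 720 + 8 + 4 = 2172.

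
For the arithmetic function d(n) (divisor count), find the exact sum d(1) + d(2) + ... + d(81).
Σ_{n ≤ 81} d(n) = 373

Compute d(n) for each 1 ≤ n ≤ 81: d(1) = 1, d(2) = 2, d(3) = 2, d(4) = 3, d(5) = 2, d(6) = 4, d(7) = 2, d(8) = 4, d(9) = 3, d(10) = 4, d(11) = 2, d(12) = 6, d(13) = 2, d(14) = 4, d(15) = 4, d(16) = 5, d(17) = 2, d(18) = 6, d(19) = 2, d(20) = 6, d(21) = 4, d(22) = 4, d(23) = 2, d(24) = 8, d(25) = 3, d(26) = 4, d(27) = 4, d(28) = 6, d(29) = 2, d(30) = 8, d(31) = 2, d(32) = 6, d(33) = 4, d(34) = 4, d(35) = 4, d(36) = 9, d(37) = 2, d(38) = 4, d(39) = 4, d(40) = 8, d(41) = 2, d(42) = 8, d(43) = 2, d(44) = 6, d(45) = 6, d(46) = 4, d(47) = 2, d(48) = 10, d(49) = 3, d(50) = 6, d(51) = 4, d(52) = 6, d(53) = 2, d(54) = 8, d(55) = 4, d(56) = 8, d(57) = 4, d(58) = 4, d(59) = 2, d(60) = 12, d(61) = 2, d(62) = 4, d(63) = 6, d(64) = 7, d(65) = 4, d(66) = 8, d(67) = 2, d(68) = 6, d(69) = 4, d(70) = 8, d(71) = 2, d(72) = 12, d(73) = 2, d(74) = 4, d(75) = 6, d(76) = 6, d(77) = 4, d(78) = 8, d(79) = 2, d(80) = 10, d(81) = 5. Summing all 81 values: 373. (Dirichlet's divisor formula: Σ_{n ≤ x} d(n) = x ln(x) + (2γ − 1) x + O(√x). For x = 81, the asymptotic estimate is ≈ 368.46.)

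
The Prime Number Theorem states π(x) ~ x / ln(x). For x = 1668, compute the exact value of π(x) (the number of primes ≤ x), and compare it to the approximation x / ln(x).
π(1668) = 262;  x/ln(x) ≈ 224.82;  relative error ≈ 14.19%.

Directly count primes up to 1668: π(1668) = 262. The PNT approximation gives 1668/ln(1668) ≈ 1668/7.41938 ≈ 224.82. Relative error (π(x) − x/ln(x)) / π(x) ≈ 14.19%; the approximation is known to undercount slightly (Li(x) is a better estimate).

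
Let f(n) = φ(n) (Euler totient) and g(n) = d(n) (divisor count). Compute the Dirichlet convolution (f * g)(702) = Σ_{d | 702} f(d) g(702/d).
(φ * d)(702) = 1680

Divisors of 702: [1, 2, 3, 6, 9, 13, 18, 26, 27, 39, 54, 78, 117, 234, 351, 702]. For each d | 702:
  d = 1: φ(1) · d(702/1) = 1 · 16 = 16
  d = 2: φ(2) · d(702/2) = 1 · 8 = 8
  d = 3: φ(3) · d(702/3) = 2 · 12 = 24
  d = 6: φ(6) · d(702/6) = 2 · 6 = 12
  d = 9: φ(9) · d(702/9) = 6 · 8 = 48
  d = 13: φ(13) · d(702/13) = 12 · 8 = 96
  d = 18: φ(18) · d(702/18) = 6 · 4 = 24
  d = 26: φ(26) · d(702/26) = 12 · 4 = 48
  d = 27: φ(27) · d(702/27) = 18 · 4 = 72
  d = 39: φ(39) · d(702/39) = 24 · 6 = 144
  d = 54: φ(54) · d(702/54) = 18 · 2 = 36
  d = 78: φ(78) · d(702/78) = 24 · 3 = 72
  d = 117: φ(117) · d(702/117) = 72 · 4 = 288
  d = 234: φ(234) · d(702/234) = 72 · 2 = 144
  d = 351: φ(351) · d(702/351) = 216 · 2 = 432
  d = 702: φ(702) · d(702/702) = 216 · 1 = 216
Summing: (φ * d)(702) = 16 + 8 + 24 + 12 + 48 + 96 + 24 + 48 + 72 + 144 + 36 + 72 + 288 + 144 + 432 + 216 = 1680.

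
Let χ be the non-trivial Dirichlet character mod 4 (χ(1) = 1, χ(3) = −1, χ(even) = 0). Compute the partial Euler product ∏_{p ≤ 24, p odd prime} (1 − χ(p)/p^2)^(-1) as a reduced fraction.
∏ = 7900068038863/8628726988800

The odd primes p ≤ 24 are [3, 5, 7, 11, 13, 17, 19, 23]. For each, χ(p) = 1 if p ≡ 1 mod 4, χ(p) = −1 if p ≡ 3 mod 4. Taking (1 − χ(p)/p^2)^(-1) = p^2/(p^2 − χ(p)): (1 − (-1)/3^2)^(-1) · (1 − (1)/5^2)^(-1) · (1 − (-1)/7^2)^(-1) · (1 − (-1)/11^2)^(-1) · (1 − (1)/13^2)^(-1) · (1 − (1)/17^2)^(-1) · (1 − (-1)/19^2)^(-1) · (1 − (-1)/23^2)^(-1) = 7900068038863/8628726988800.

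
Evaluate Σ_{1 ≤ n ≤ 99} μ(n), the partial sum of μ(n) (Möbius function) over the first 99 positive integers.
Σ_{n ≤ 99} μ(n) = 1

Compute μ(n) for each 1 ≤ n ≤ 99: μ(1) = 1, μ(2) = -1, μ(3) = -1, μ(4) = 0, μ(5) = -1, μ(6) = 1, μ(7) = -1, μ(8) = 0, μ(9) = 0, μ(10) = 1, μ(11) = -1, μ(12) = 0, μ(13) = -1, μ(14) = 1, μ(15) = 1, μ(16) = 0, μ(17) = -1, μ(18) = 0, μ(19) = -1, μ(20) = 0, μ(21) = 1, μ(22) = 1, μ(23) = -1, μ(24) = 0, μ(25) = 0, μ(26) = 1, μ(27) = 0, μ(28) = 0, μ(29) = -1, μ(30) = -1, μ(31) = -1, μ(32) = 0, μ(33) = 1, μ(34) = 1, μ(35) = 1, μ(36) = 0, μ(37) = -1, μ(38) = 1, μ(39) = 1, μ(40) = 0, μ(41) = -1, μ(42) = -1, μ(43) = -1, μ(44) = 0, μ(45) = 0, μ(46) = 1, μ(47) = -1, μ(48) = 0, μ(49) = 0, μ(50) = 0, μ(51) = 1, μ(52) = 0, μ(53) = -1, μ(54) = 0, μ(55) = 1, μ(56) = 0, μ(57) = 1, μ(58) = 1, μ(59) = -1, μ(60) = 0, μ(61) = -1, μ(62) = 1, μ(63) = 0, μ(64) = 0, μ(65) = 1, μ(66) = -1, μ(67) = -1, μ(68) = 0, μ(69) = 1, μ(70) = -1, μ(71) = -1, μ(72) = 0, μ(73) = -1, μ(74) = 1, μ(75) = 0, μ(76) = 0, μ(77) = 1, μ(78) = -1, μ(79) = -1, μ(80) = 0, μ(81) = 0, μ(82) = 1, μ(83) = -1, μ(84) = 0, μ(85) = 1, μ(86) = 1, μ(87) = 1, μ(88) = 0, μ(89) = -1, μ(90) = 0, μ(91) = 1, μ(92) = 0, μ(93) = 1, μ(94) = 1, μ(95) = 1, μ(96) = 0, μ(97) = -1, μ(98) = 0, μ(99) = 0. Summing all 99 values: 1. (Mertens function M(x) = Σ_{n ≤ x} μ(n); on average M(x) should be small (PNT ⟺ M(x) = o(x)).)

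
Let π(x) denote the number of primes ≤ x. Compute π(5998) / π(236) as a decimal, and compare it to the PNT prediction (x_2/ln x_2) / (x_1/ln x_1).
π(5998)/π(236) = 783/51 ≈ 15.3529;  PNT prediction ≈ 15.9630.

π(236) = 51 and π(5998) = 783, so π(5998)/π(236) ≈ 15.3529. The PNT-predicted ratio is (5998/ln(5998)) / (236/ln(236)) ≈ 15.9630. The two agree to within a few percent, as expected.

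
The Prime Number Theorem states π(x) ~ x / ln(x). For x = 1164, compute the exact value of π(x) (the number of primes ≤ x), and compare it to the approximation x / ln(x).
π(1164) = 192;  x/ln(x) ≈ 164.88;  relative error ≈ 14.12%.

Directly count primes up to 1164: π(1164) = 192. The PNT approximation gives 1164/ln(1164) ≈ 1164/7.05962 ≈ 164.88. Relative error (π(x) − x/ln(x)) / π(x) ≈ 14.12%; the approximation is known to undercount slightly (Li(x) is a better estimate).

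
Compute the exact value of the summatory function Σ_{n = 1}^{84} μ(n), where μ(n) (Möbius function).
Σ_{n ≤ 84} μ(n) = -4

Compute μ(n) for each 1 ≤ n ≤ 84: μ(1) = 1, μ(2) = -1, μ(3) = -1, μ(4) = 0, μ(5) = -1, μ(6) = 1, μ(7) = -1, μ(8) = 0, μ(9) = 0, μ(10) = 1, μ(11) = -1, μ(12) = 0, μ(13) = -1, μ(14) = 1, μ(15) = 1, μ(16) = 0, μ(17) = -1, μ(18) = 0, μ(19) = -1, μ(20) = 0, μ(21) = 1, μ(22) = 1, μ(23) = -1, μ(24) = 0, μ(25) = 0, μ(26) = 1, μ(27) = 0, μ(28) = 0, μ(29) = -1, μ(30) = -1, μ(31) = -1, μ(32) = 0, μ(33) = 1, μ(34) = 1, μ(35) = 1, μ(36) = 0, μ(37) = -1, μ(38) = 1, μ(39) = 1, μ(40) = 0, μ(41) = -1, μ(42) = -1, μ(43) = -1, μ(44) = 0, μ(45) = 0, μ(46) = 1, μ(47) = -1, μ(48) = 0, μ(49) = 0, μ(50) = 0, μ(51) = 1, μ(52) = 0, μ(53) = -1, μ(54) = 0, μ(55) = 1, μ(56) = 0, μ(57) = 1, μ(58) = 1, μ(59) = -1, μ(60) = 0, μ(61) = -1, μ(62) = 1, μ(63) = 0, μ(64) = 0, μ(65) = 1, μ(66) = -1, μ(67) = -1, μ(68) = 0, μ(69) = 1, μ(70) = -1, μ(71) = -1, μ(72) = 0, μ(73) = -1, μ(74) = 1, μ(75) = 0, μ(76) = 0, μ(77) = 1, μ(78) = -1, μ(79) = -1, μ(80) = 0, μ(81) = 0, μ(82) = 1, μ(83) = -1, μ(84) = 0. Summing all 84 values: -4. (Mertens function M(x) = Σ_{n ≤ x} μ(n); on average M(x) should be small (PNT ⟺ M(x) = o(x)).)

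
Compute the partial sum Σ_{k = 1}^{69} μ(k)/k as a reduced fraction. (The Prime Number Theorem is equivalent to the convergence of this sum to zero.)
Σ μ(k)/k = 62016792506357023374451/3929160775540133527939545

Values of μ(k) for 1 ≤ k ≤ 69: μ(1) = 1, μ(2) = -1, μ(3) = -1, μ(5) = -1, μ(6) = 1, μ(7) = -1, μ(10) = 1, μ(11) = -1, μ(13) = -1, μ(14) = 1, μ(15) = 1, μ(17) = -1, μ(19) = -1, μ(21) = 1, μ(22) = 1, μ(23) = -1, μ(26) = 1, μ(29) = -1, μ(30) = -1, μ(31) = -1, μ(33) = 1, μ(34) = 1, μ(35) = 1, μ(37) = -1, μ(38) = 1, μ(39) = 1, μ(41) = -1, μ(42) = -1, μ(43) = -1, μ(46) = 1, μ(47) = -1, μ(51) = 1, μ(53) = -1, μ(55) = 1, μ(57) = 1, μ(58) = 1, μ(59) = -1, μ(61) = -1, μ(62) = 1, μ(65) = 1, μ(66) = -1, μ(67) = -1, μ(69) = 1, with μ = 0 on non-squarefree integers. Summing μ(k)/k for k where μ(k) ≠ 0 gives 62016792506357023374451/3929160775540133527939545 ≈ 0.0158. (PNT ⟺ this sum → 0 as n → ∞.)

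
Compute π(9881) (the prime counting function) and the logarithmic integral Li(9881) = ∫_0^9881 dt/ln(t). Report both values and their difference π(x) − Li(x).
π(9881) = 1218;  Li(9881) ≈ 1233.21;  π(x) − Li(x) ≈ -15.21.

Direct count of primes ≤ 9881 gives π(9881) = 1218. Numerical evaluation of the logarithmic integral gives Li(9881) ≈ 1233.21. The difference π(x) − Li(x) ≈ -15.21 is typically negative for small/moderate x (Li(x) overestimates), though Littlewood's theorem shows this sign changes infinitely often.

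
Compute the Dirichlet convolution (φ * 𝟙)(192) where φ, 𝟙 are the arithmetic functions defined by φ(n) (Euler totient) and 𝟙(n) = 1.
(φ * 𝟙)(192) = 192

Divisors of 192: [1, 2, 3, 4, 6, 8, 12, 16, 24, 32, 48, 64, 96, 192]. For each d | 192:
  d = 1: φ(1) · 𝟙(192/1) = 1 · 1 = 1
  d = 2: φ(2) · 𝟙(192/2) = 1 · 1 = 1
  d = 3: φ(3) · 𝟙(192/3) = 2 · 1 = 2
  d = 4: φ(4) · 𝟙(192/4) = 2 · 1 = 2
  d = 6: φ(6) · 𝟙(192/6) = 2 · 1 = 2
  d = 8: φ(8) · 𝟙(192/8) = 4 · 1 = 4
  d = 12: φ(12) · 𝟙(192/12) = 4 · 1 = 4
  d = 16: φ(16) · 𝟙(192/16) = 8 · 1 = 8
  d = 24: φ(24) · 𝟙(192/24) = 8 · 1 = 8
  d = 32: φ(32) · 𝟙(192/32) = 16 · 1 = 16
  d = 48: φ(48) · 𝟙(192/48) = 16 · 1 = 16
  d = 64: φ(64) · 𝟙(192/64) = 32 · 1 = 32
  d = 96: φ(96) · 𝟙(192/96) = 32 · 1 = 32
  d = 192: φ(192) · 𝟙(192/192) = 64 · 1 = 64
Summing: (φ * 𝟙)(192) = 1 + 1 + 2 + 2 + 2 + 4 + 4 + 8 + 8 + 16 + 16 + 32 + 32 + 64 = 192.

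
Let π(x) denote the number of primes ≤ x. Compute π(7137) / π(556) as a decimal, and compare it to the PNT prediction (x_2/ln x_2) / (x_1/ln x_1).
π(7137)/π(556) = 914/101 ≈ 9.0495;  PNT prediction ≈ 9.1440.

π(556) = 101 and π(7137) = 914, so π(7137)/π(556) ≈ 9.0495. The PNT-predicted ratio is (7137/ln(7137)) / (556/ln(556)) ≈ 9.1440. The two agree to within a few percent, as expected.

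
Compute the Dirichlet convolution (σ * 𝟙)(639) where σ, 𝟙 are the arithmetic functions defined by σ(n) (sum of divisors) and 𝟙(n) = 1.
(σ * 𝟙)(639) = 1314

Divisors of 639: [1, 3, 9, 71, 213, 639]. For each d | 639:
  d = 1: σ(1) · 𝟙(639/1) = 1 · 1 = 1
  d = 3: σ(3) · 𝟙(639/3) = 4 · 1 = 4
  d = 9: σ(9) · 𝟙(639/9) = 13 · 1 = 13
  d = 71: σ(71) · 𝟙(639/71) = 72 · 1 = 72
  d = 213: σ(213) · 𝟙(639/213) = 288 · 1 = 288
  d = 639: σ(639) · 𝟙(639/639) = 936 · 1 = 936
Summing: (σ * 𝟙)(639) = 1 + 4 + 13 + 72 + 288 + 936 = 1314.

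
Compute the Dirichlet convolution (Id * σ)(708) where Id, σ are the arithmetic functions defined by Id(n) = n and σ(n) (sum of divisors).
(Id * σ)(708) = 14161

Divisors of 708: [1, 2, 3, 4, 6, 12, 59, 118, 177, 236, 354, 708]. For each d | 708:
  d = 1: Id(1) · σ(708/1) = 1 · 1680 = 1680
  d = 2: Id(2) · σ(708/2) = 2 · 720 = 1440
  d = 3: Id(3) · σ(708/3) = 3 · 420 = 1260
  d = 4: Id(4) · σ(708/4) = 4 · 240 = 960
  d = 6: Id(6) · σ(708/6) = 6 · 180 = 1080
  d = 12: Id(12) · σ(708/12) = 12 · 60 = 720
  d = 59: Id(59) · σ(708/59) = 59 · 28 = 1652
  d = 118: Id(118) · σ(708/118) = 118 · 12 = 1416
  d = 177: Id(177) · σ(708/177) = 177 · 7 = 1239
  d = 236: Id(236) · σ(708/236) = 236 · 4 = 944
  d = 354: Id(354) · σ(708/354) = 354 · 3 = 1062
  d = 708: Id(708) · σ(708/708) = 708 · 1 = 708
Summing: (Id * σ)(708) = 1680 + 1440 + 1260 + 960 + 1080 + 720 + 1652 + 1416 + 1239 + 944 + 1062 + 708 = 14161.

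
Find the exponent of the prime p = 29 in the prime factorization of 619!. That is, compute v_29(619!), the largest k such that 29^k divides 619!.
v_29(619!) = 21

Legendre's formula: v_p(n!) = Σ_{k ≥ 1} ⌊n / p^k⌋. For p = 29, n = 619, the terms are:
  ⌊619/29^1⌋ = ⌊619/29⌋ = 21
(the next term ⌊619/29^2⌋ = 0, terminating the sum). Summing: v_29(619!) = 21 = 21.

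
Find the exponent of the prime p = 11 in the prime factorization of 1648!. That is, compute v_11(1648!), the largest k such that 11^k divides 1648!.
v_11(1648!) = 163

Legendre's formula: v_p(n!) = Σ_{k ≥ 1} ⌊n / p^k⌋. For p = 11, n = 1648, the terms are:
  ⌊1648/11^1⌋ = ⌊1648/11⌋ = 149
  ⌊1648/11^2⌋ = ⌊1648/121⌋ = 13
  ⌊1648/11^3⌋ = ⌊1648/1331⌋ = 1
(the next term ⌊1648/11^4⌋ = 0, terminating the sum). Summing: v_11(1648!) = 149 + 13 + 1 = 163.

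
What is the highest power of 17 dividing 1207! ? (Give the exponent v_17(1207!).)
v_17(1207!) = 75

Legendre's formula: v_p(n!) = Σ_{k ≥ 1} ⌊n / p^k⌋. For p = 17, n = 1207, the terms are:
  ⌊1207/17^1⌋ = ⌊1207/17⌋ = 71
  ⌊1207/17^2⌋ = ⌊1207/289⌋ = 4
(the next term ⌊1207/17^3⌋ = 0, terminating the sum). Summing: v_17(1207!) = 71 + 4 = 75.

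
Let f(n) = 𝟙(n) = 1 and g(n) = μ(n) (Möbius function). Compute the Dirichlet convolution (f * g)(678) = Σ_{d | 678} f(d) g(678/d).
(𝟙 * μ)(678) = 0

Divisors of 678: [1, 2, 3, 6, 113, 226, 339, 678]. For each d | 678:
  d = 1: 𝟙(1) · μ(678/1) = 1 · -1 = -1
  d = 2: 𝟙(2) · μ(678/2) = 1 · 1 = 1
  d = 3: 𝟙(3) · μ(678/3) = 1 · 1 = 1
  d = 6: 𝟙(6) · μ(678/6) = 1 · -1 = -1
  d = 113: 𝟙(113) · μ(678/113) = 1 · 1 = 1
  d = 226: 𝟙(226) · μ(678/226) = 1 · -1 = -1
  d = 339: 𝟙(339) · μ(678/339) = 1 · -1 = -1
  d = 678: 𝟙(678) · μ(678/678) = 1 · 1 = 1
Summing: (𝟙 * μ)(678) = -1 + 1 + 1 + -1 + 1 + -1 + -1 + 1 = 0.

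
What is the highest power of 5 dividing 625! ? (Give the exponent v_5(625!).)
v_5(625!) = 156

Legendre's formula: v_p(n!) = Σ_{k ≥ 1} ⌊n / p^k⌋. For p = 5, n = 625, the terms are:
  ⌊625/5^1⌋ = ⌊625/5⌋ = 125
  ⌊625/5^2⌋ = ⌊625/25⌋ = 25
  ⌊625/5^3⌋ = ⌊625/125⌋ = 5
  ⌊625/5^4⌋ = ⌊625/625⌋ = 1
(the next term ⌊625/5^5⌋ = 0, terminating the sum). Summing: v_5(625!) = 125 + 25 + 5 + 1 = 156.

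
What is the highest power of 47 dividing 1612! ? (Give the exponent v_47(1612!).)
v_47(1612!) = 34

Legendre's formula: v_p(n!) = Σ_{k ≥ 1} ⌊n / p^k⌋. For p = 47, n = 1612, the terms are:
  ⌊1612/47^1⌋ = ⌊1612/47⌋ = 34
(the next term ⌊1612/47^2⌋ = 0, terminating the sum). Summing: v_47(1612!) = 34 = 34.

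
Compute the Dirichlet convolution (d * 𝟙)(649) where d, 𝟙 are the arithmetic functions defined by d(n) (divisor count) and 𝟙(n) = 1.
(d * 𝟙)(649) = 9

Divisors of 649: [1, 11, 59, 649]. For each d | 649:
  d = 1: d(1) · 𝟙(649/1) = 1 · 1 = 1
  d = 11: d(11) · 𝟙(649/11) = 2 · 1 = 2
  d = 59: d(59) · 𝟙(649/59) = 2 · 1 = 2
  d = 649: d(649) · 𝟙(649/649) = 4 · 1 = 4
Summing: (d * 𝟙)(649) = 1 + 2 + 2 + 4 = 9.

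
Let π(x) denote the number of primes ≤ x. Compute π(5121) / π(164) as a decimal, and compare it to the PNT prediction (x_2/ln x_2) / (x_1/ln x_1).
π(5121)/π(164) = 685/38 ≈ 18.0263;  PNT prediction ≈ 18.6447.

π(164) = 38 and π(5121) = 685, so π(5121)/π(164) ≈ 18.0263. The PNT-predicted ratio is (5121/ln(5121)) / (164/ln(164)) ≈ 18.6447. The two agree to within a few percent, as expected.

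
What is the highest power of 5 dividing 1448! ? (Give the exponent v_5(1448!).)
v_5(1448!) = 359

Legendre's formula: v_p(n!) = Σ_{k ≥ 1} ⌊n / p^k⌋. For p = 5, n = 1448, the terms are:
  ⌊1448/5^1⌋ = ⌊1448/5⌋ = 289
  ⌊1448/5^2⌋ = ⌊1448/25⌋ = 57
  ⌊1448/5^3⌋ = ⌊1448/125⌋ = 11
  ⌊1448/5^4⌋ = ⌊1448/625⌋ = 2
(the next term ⌊1448/5^5⌋ = 0, terminating the sum). Summing: v_5(1448!) = 289 + 57 + 11 + 2 = 359.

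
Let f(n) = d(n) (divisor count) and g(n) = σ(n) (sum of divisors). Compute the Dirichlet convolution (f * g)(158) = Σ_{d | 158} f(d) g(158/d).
(d * σ)(158) = 410

Divisors of 158: [1, 2, 79, 158]. For each d | 158:
  d = 1: d(1) · σ(158/1) = 1 · 240 = 240
  d = 2: d(2) · σ(158/2) = 2 · 80 = 160
  d = 79: d(79) · σ(158/79) = 2 · 3 = 6
  d = 158: d(158) · σ(158/158) = 4 · 1 = 4
Summing: (d * σ)(158) = 240 + 160 + 6 + 4 = 410.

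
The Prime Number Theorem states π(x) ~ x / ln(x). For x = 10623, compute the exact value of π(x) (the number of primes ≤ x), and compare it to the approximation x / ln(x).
π(10623) = 1295;  x/ln(x) ≈ 1145.86;  relative error ≈ 11.52%.

Directly count primes up to 10623: π(10623) = 1295. The PNT approximation gives 10623/ln(10623) ≈ 10623/9.27078 ≈ 1145.86. Relative error (π(x) − x/ln(x)) / π(x) ≈ 11.52%; the approximation is known to undercount slightly (Li(x) is a better estimate).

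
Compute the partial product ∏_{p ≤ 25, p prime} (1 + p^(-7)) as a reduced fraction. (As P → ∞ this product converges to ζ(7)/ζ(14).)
∏ = 1213055423679013780431254747580653474818754487990016/1203084832226034935165248483197620256588271403484375

The primes p ≤ 25 are [2, 3, 5, 7, 11, 13, 17, 19, 23]. For each, (1 + 1/p^7) = (p^7 + 1)/p^7. Multiplying these fractions over p ∈ [2, 3, 5, 7, 11, 13, 17, 19, 23] gives 1213055423679013780431254747580653474818754487990016/1203084832226034935165248483197620256588271403484375. (In the limit P → ∞ this tends to ζ(7)/ζ(14).)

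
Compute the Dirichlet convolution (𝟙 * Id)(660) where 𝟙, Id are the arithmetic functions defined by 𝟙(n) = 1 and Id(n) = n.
(𝟙 * Id)(660) = 2016

Divisors of 660: [1, 2, 3, 4, 5, 6, 10, 11, 12, 15, 20, 22, 30, 33, 44, 55, 60, 66, 110, 132, 165, 220, 330, 660]. For each d | 660:
  d = 1: 𝟙(1) · Id(660/1) = 1 · 660 = 660
  d = 2: 𝟙(2) · Id(660/2) = 1 · 330 = 330
  d = 3: 𝟙(3) · Id(660/3) = 1 · 220 = 220
  d = 4: 𝟙(4) · Id(660/4) = 1 · 165 = 165
  d = 5: 𝟙(5) · Id(660/5) = 1 · 132 = 132
  d = 6: 𝟙(6) · Id(660/6) = 1 · 110 = 110
  d = 10: 𝟙(10) · Id(660/10) = 1 · 66 = 66
  d = 11: 𝟙(11) · Id(660/11) = 1 · 60 = 60
  d = 12: 𝟙(12) · Id(660/12) = 1 · 55 = 55
  d = 15: 𝟙(15) · Id(660/15) = 1 · 44 = 44
  d = 20: 𝟙(20) · Id(660/20) = 1 · 33 = 33
  d = 22: 𝟙(22) · Id(660/22) = 1 · 30 = 30
  d = 30: 𝟙(30) · Id(660/30) = 1 · 22 = 22
  d = 33: 𝟙(33) · Id(660/33) = 1 · 20 = 20
  d = 44: 𝟙(44) · Id(660/44) = 1 · 15 = 15
  d = 55: 𝟙(55) · Id(660/55) = 1 · 12 = 12
  d = 60: 𝟙(60) · Id(660/60) = 1 · 11 = 11
  d = 66: 𝟙(66) · Id(660/66) = 1 · 10 = 10
  d = 110: 𝟙(110) · Id(660/110) = 1 · 6 = 6
  d = 132: 𝟙(132) · Id(660/132) = 1 · 5 = 5
  d = 165: 𝟙(165) · Id(660/165) = 1 · 4 = 4
  d = 220: 𝟙(220) · Id(660/220) = 1 · 3 = 3
  d = 330: 𝟙(330) · Id(660/330) = 1 · 2 = 2
  d = 660: 𝟙(660) · Id(660/660) = 1 · 1 = 1
Summing: (𝟙 * Id)(660) = 660 + 330 + 220 + 165 + 132 + 110 + 66 + 60 + 55 + 44 + 33 + 30 + 22 + 20 + 15 + 12 + 11 + 10 + 6 + 5 + 4 + 3 + 2 + 1 = 2016.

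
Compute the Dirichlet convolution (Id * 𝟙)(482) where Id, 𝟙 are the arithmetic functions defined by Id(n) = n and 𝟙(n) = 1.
(Id * 𝟙)(482) = 726

Divisors of 482: [1, 2, 241, 482]. For each d | 482:
  d = 1: Id(1) · 𝟙(482/1) = 1 · 1 = 1
  d = 2: Id(2) · 𝟙(482/2) = 2 · 1 = 2
  d = 241: Id(241) · 𝟙(482/241) = 241 · 1 = 241
  d = 482: Id(482) · 𝟙(482/482) = 482 · 1 = 482
Summing: (Id * 𝟙)(482) = 1 + 2 + 241 + 482 = 726.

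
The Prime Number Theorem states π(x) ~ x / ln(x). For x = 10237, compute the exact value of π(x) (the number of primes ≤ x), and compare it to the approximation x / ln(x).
π(10237) = 1254;  x/ln(x) ≈ 1108.65;  relative error ≈ 11.59%.

Directly count primes up to 10237: π(10237) = 1254. The PNT approximation gives 10237/ln(10237) ≈ 10237/9.23376 ≈ 1108.65. Relative error (π(x) − x/ln(x)) / π(x) ≈ 11.59%; the approximation is known to undercount slightly (Li(x) is a better estimate).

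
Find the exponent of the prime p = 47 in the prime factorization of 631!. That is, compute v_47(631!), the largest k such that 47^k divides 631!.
v_47(631!) = 13

Legendre's formula: v_p(n!) = Σ_{k ≥ 1} ⌊n / p^k⌋. For p = 47, n = 631, the terms are:
  ⌊631/47^1⌋ = ⌊631/47⌋ = 13
(the next term ⌊631/47^2⌋ = 0, terminating the sum). Summing: v_47(631!) = 13 = 13.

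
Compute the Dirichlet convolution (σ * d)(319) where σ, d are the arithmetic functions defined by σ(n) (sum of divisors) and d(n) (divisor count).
(σ * d)(319) = 448

Divisors of 319: [1, 11, 29, 319]. For each d | 319:
  d = 1: σ(1) · d(319/1) = 1 · 4 = 4
  d = 11: σ(11) · d(319/11) = 12 · 2 = 24
  d = 29: σ(29) · d(319/29) = 30 · 2 = 60
  d = 319: σ(319) · d(319/319) = 360 · 1 = 360
Summing: (σ * d)(319) = 4 + 24 + 60 + 360 = 448.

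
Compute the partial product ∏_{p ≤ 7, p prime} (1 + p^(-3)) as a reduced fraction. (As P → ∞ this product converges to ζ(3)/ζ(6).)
∏ = 1032/875

The primes p ≤ 7 are [2, 3, 5, 7]. For each, (1 + 1/p^3) = (p^3 + 1)/p^3. Multiplying these fractions over p ∈ [2, 3, 5, 7] gives 1032/875. (In the limit P → ∞ this tends to ζ(3)/ζ(6).)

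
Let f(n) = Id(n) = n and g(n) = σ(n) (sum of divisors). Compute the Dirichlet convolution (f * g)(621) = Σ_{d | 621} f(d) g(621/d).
(Id * σ)(621) = 6674

Divisors of 621: [1, 3, 9, 23, 27, 69, 207, 621]. For each d | 621:
  d = 1: Id(1) · σ(621/1) = 1 · 960 = 960
  d = 3: Id(3) · σ(621/3) = 3 · 312 = 936
  d = 9: Id(9) · σ(621/9) = 9 · 96 = 864
  d = 23: Id(23) · σ(621/23) = 23 · 40 = 920
  d = 27: Id(27) · σ(621/27) = 27 · 24 = 648
  d = 69: Id(69) · σ(621/69) = 69 · 13 = 897
  d = 207: Id(207) · σ(621/207) = 207 · 4 = 828
  d = 621: Id(621) · σ(621/621) = 621 · 1 = 621
Summing: (Id * σ)(621) = 960 + 936 + 864 + 920 + 648 + 897 + 828 + 621 = 6674.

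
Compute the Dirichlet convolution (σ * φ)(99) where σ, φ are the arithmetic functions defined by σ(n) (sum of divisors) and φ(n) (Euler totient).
(σ * φ)(99) = 594

Divisors of 99: [1, 3, 9, 11, 33, 99]. For each d | 99:
  d = 1: σ(1) · φ(99/1) = 1 · 60 = 60
  d = 3: σ(3) · φ(99/3) = 4 · 20 = 80
  d = 9: σ(9) · φ(99/9) = 13 · 10 = 130
  d = 11: σ(11) · φ(99/11) = 12 · 6 = 72
  d = 33: σ(33) · φ(99/33) = 48 · 2 = 96
  d = 99: σ(99) · φ(99/99) = 156 · 1 = 156
Summing: (σ * φ)(99) = 60 + 80 + 130 + 72 + 96 + 156 = 594.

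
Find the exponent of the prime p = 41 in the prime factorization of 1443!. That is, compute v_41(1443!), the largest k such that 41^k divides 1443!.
v_41(1443!) = 35

Legendre's formula: v_p(n!) = Σ_{k ≥ 1} ⌊n / p^k⌋. For p = 41, n = 1443, the terms are:
  ⌊1443/41^1⌋ = ⌊1443/41⌋ = 35
(the next term ⌊1443/41^2⌋ = 0, terminating the sum). Summing: v_41(1443!) = 35 = 35.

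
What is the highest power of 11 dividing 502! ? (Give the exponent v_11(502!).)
v_11(502!) = 49

Legendre's formula: v_p(n!) = Σ_{k ≥ 1} ⌊n / p^k⌋. For p = 11, n = 502, the terms are:
  ⌊502/11^1⌋ = ⌊502/11⌋ = 45
  ⌊502/11^2⌋ = ⌊502/121⌋ = 4
(the next term ⌊502/11^3⌋ = 0, terminating the sum). Summing: v_11(502!) = 45 + 4 = 49.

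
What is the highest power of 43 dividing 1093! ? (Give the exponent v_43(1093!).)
v_43(1093!) = 25

Legendre's formula: v_p(n!) = Σ_{k ≥ 1} ⌊n / p^k⌋. For p = 43, n = 1093, the terms are:
  ⌊1093/43^1⌋ = ⌊1093/43⌋ = 25
(the next term ⌊1093/43^2⌋ = 0, terminating the sum). Summing: v_43(1093!) = 25 = 25.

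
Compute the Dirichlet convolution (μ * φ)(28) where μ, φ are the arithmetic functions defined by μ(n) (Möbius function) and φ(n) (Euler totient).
(μ * φ)(28) = 5

Divisors of 28: [1, 2, 4, 7, 14, 28]. For each d | 28:
  d = 1: μ(1) · φ(28/1) = 1 · 12 = 12
  d = 2: μ(2) · φ(28/2) = -1 · 6 = -6
  d = 4: μ(4) · φ(28/4) = 0 · 6 = 0
  d = 7: μ(7) · φ(28/7) = -1 · 2 = -2
  d = 14: μ(14) · φ(28/14) = 1 · 1 = 1
  d = 28: μ(28) · φ(28/28) = 0 · 1 = 0
Summing: (μ * φ)(28) = 12 + -6 + 0 + -2 + 1 + 0 = 5.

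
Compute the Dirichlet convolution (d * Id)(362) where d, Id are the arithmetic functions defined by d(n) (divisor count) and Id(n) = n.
(d * Id)(362) = 732

Divisors of 362: [1, 2, 181, 362]. For each d | 362:
  d = 1: d(1) · Id(362/1) = 1 · 362 = 362
  d = 2: d(2) · Id(362/2) = 2 · 181 = 362
  d = 181: d(181) · Id(362/181) = 2 · 2 = 4
  d = 362: d(362) · Id(362/362) = 4 · 1 = 4
Summing: (d * Id)(362) = 362 + 362 + 4 + 4 = 732.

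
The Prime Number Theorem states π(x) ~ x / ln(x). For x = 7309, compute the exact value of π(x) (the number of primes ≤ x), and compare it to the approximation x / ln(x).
π(7309) = 932;  x/ln(x) ≈ 821.53;  relative error ≈ 11.85%.

Directly count primes up to 7309: π(7309) = 932. The PNT approximation gives 7309/ln(7309) ≈ 7309/8.89686 ≈ 821.53. Relative error (π(x) − x/ln(x)) / π(x) ≈ 11.85%; the approximation is known to undercount slightly (Li(x) is a better estimate).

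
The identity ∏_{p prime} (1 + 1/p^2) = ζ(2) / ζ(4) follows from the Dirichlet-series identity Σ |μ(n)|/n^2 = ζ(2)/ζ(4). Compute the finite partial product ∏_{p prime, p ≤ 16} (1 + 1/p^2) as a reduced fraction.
∏ = 1037000/693693

The primes p ≤ 16 are [2, 3, 5, 7, 11, 13]. For each, (1 + 1/p^2) = (p^2 + 1)/p^2. Multiplying these fractions over p ∈ [2, 3, 5, 7, 11, 13] gives 1037000/693693. (In the limit P → ∞ this tends to ζ(2)/ζ(4).)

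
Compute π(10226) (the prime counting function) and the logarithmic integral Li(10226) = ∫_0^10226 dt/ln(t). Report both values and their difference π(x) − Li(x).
π(10226) = 1254;  Li(10226) ≈ 1270.65;  π(x) − Li(x) ≈ -16.65.

Direct count of primes ≤ 10226 gives π(10226) = 1254. Numerical evaluation of the logarithmic integral gives Li(10226) ≈ 1270.65. The difference π(x) − Li(x) ≈ -16.65 is typically negative for small/moderate x (Li(x) overestimates), though Littlewood's theorem shows this sign changes infinitely often.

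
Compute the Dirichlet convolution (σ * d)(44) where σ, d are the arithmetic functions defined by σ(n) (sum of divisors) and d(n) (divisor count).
(σ * d)(44) = 224

Divisors of 44: [1, 2, 4, 11, 22, 44]. For each d | 44:
  d = 1: σ(1) · d(44/1) = 1 · 6 = 6
  d = 2: σ(2) · d(44/2) = 3 · 4 = 12
  d = 4: σ(4) · d(44/4) = 7 · 2 = 14
  d = 11: σ(11) · d(44/11) = 12 · 3 = 36
  d = 22: σ(22) · d(44/22) = 36 · 2 = 72
  d = 44: σ(44) · d(44/44) = 84 · 1 = 84
Summing: (σ * d)(44) = 6 + 12 + 14 + 36 + 72 + 84 = 224.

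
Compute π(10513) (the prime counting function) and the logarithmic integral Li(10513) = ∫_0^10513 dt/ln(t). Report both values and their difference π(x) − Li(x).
π(10513) = 1286;  Li(10513) ≈ 1301.68;  π(x) − Li(x) ≈ -15.68.

Direct count of primes ≤ 10513 gives π(10513) = 1286. Numerical evaluation of the logarithmic integral gives Li(10513) ≈ 1301.68. The difference π(x) − Li(x) ≈ -15.68 is typically negative for small/moderate x (Li(x) overestimates), though Littlewood's theorem shows this sign changes infinitely often.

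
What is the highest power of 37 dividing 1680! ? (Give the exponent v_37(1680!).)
v_37(1680!) = 46

Legendre's formula: v_p(n!) = Σ_{k ≥ 1} ⌊n / p^k⌋. For p = 37, n = 1680, the terms are:
  ⌊1680/37^1⌋ = ⌊1680/37⌋ = 45
  ⌊1680/37^2⌋ = ⌊1680/1369⌋ = 1
(the next term ⌊1680/37^3⌋ = 0, terminating the sum). Summing: v_37(1680!) = 45 + 1 = 46.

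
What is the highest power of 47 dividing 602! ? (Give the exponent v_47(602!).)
v_47(602!) = 12

Legendre's formula: v_p(n!) = Σ_{k ≥ 1} ⌊n / p^k⌋. For p = 47, n = 602, the terms are:
  ⌊602/47^1⌋ = ⌊602/47⌋ = 12
(the next term ⌊602/47^2⌋ = 0, terminating the sum). Summing: v_47(602!) = 12 = 12.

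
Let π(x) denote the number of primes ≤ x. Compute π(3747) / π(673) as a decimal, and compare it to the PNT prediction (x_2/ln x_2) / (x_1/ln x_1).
π(3747)/π(673) = 522/122 ≈ 4.2787;  PNT prediction ≈ 4.4059.

π(673) = 122 and π(3747) = 522, so π(3747)/π(673) ≈ 4.2787. The PNT-predicted ratio is (3747/ln(3747)) / (673/ln(673)) ≈ 4.4059. The two agree to within a few percent, as expected.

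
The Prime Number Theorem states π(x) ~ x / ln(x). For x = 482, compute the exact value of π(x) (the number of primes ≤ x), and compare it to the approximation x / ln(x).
π(482) = 92;  x/ln(x) ≈ 78.02;  relative error ≈ 15.20%.

Directly count primes up to 482: π(482) = 92. The PNT approximation gives 482/ln(482) ≈ 482/6.17794 ≈ 78.02. Relative error (π(x) − x/ln(x)) / π(x) ≈ 15.20%; the approximation is known to undercount slightly (Li(x) is a better estimate).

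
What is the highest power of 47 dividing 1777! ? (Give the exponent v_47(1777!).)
v_47(1777!) = 37

Legendre's formula: v_p(n!) = Σ_{k ≥ 1} ⌊n / p^k⌋. For p = 47, n = 1777, the terms are:
  ⌊1777/47^1⌋ = ⌊1777/47⌋ = 37
(the next term ⌊1777/47^2⌋ = 0, terminating the sum). Summing: v_47(1777!) = 37 = 37.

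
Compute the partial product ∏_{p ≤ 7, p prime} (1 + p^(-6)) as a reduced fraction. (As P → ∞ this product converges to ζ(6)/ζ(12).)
∏ = 17446405561/17153224200

The primes p ≤ 7 are [2, 3, 5, 7]. For each, (1 + 1/p^6) = (p^6 + 1)/p^6. Multiplying these fractions over p ∈ [2, 3, 5, 7] gives 17446405561/17153224200. (In the limit P → ∞ this tends to ζ(6)/ζ(12).)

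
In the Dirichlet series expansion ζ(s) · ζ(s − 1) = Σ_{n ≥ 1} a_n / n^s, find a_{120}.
σ(120) = 360

In the product (Σ m^0/m^s)(Σ k / k^s) = Σ (Σ_{d | n} d) / n^s, the coefficient of 1/n^s is σ(n) = Σ_{d | n} d. For n = 120, divisors are [1, 2, 3, 4, 5, 6, 8, 10, 12, 15, 20, 24, 30, 40, 60, 120]; summing: σ(120) = 360.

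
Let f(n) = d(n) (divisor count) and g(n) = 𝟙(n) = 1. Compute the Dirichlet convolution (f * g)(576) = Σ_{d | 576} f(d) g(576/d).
(d * 𝟙)(576) = 168

Divisors of 576: [1, 2, 3, 4, 6, 8, 9, 12, 16, 18, 24, 32, 36, 48, 64, 72, 96, 144, 192, 288, 576]. For each d | 576:
  d = 1: d(1) · 𝟙(576/1) = 1 · 1 = 1
  d = 2: d(2) · 𝟙(576/2) = 2 · 1 = 2
  d = 3: d(3) · 𝟙(576/3) = 2 · 1 = 2
  d = 4: d(4) · 𝟙(576/4) = 3 · 1 = 3
  d = 6: d(6) · 𝟙(576/6) = 4 · 1 = 4
  d = 8: d(8) · 𝟙(576/8) = 4 · 1 = 4
  d = 9: d(9) · 𝟙(576/9) = 3 · 1 = 3
  d = 12: d(12) · 𝟙(576/12) = 6 · 1 = 6
  d = 16: d(16) · 𝟙(576/16) = 5 · 1 = 5
  d = 18: d(18) · 𝟙(576/18) = 6 · 1 = 6
  d = 24: d(24) · 𝟙(576/24) = 8 · 1 = 8
  d = 32: d(32) · 𝟙(576/32) = 6 · 1 = 6
  d = 36: d(36) · 𝟙(576/36) = 9 · 1 = 9
  d = 48: d(48) · 𝟙(576/48) = 10 · 1 = 10
  d = 64: d(64) · 𝟙(576/64) = 7 · 1 = 7
  d = 72: d(72) · 𝟙(576/72) = 12 · 1 = 12
  d = 96: d(96) · 𝟙(576/96) = 12 · 1 = 12
  d = 144: d(144) · 𝟙(576/144) = 15 · 1 = 15
  d = 192: d(192) · 𝟙(576/192) = 14 · 1 = 14
  d = 288: d(288) · 𝟙(576/288) = 18 · 1 = 18
  d = 576: d(576) · 𝟙(576/576) = 21 · 1 = 21
Summing: (d * 𝟙)(576) = 1 + 2 + 2 + 3 + 4 + 4 + 3 + 6 + 5 + 6 + 8 + 6 + 9 + 10 + 7 + 12 + 12 + 15 + 14 + 18 + 21 = 168.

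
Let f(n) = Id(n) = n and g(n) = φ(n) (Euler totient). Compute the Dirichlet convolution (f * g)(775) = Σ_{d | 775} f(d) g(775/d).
(Id * φ)(775) = 3965

Divisors of 775: [1, 5, 25, 31, 155, 775]. For each d | 775:
  d = 1: Id(1) · φ(775/1) = 1 · 600 = 600
  d = 5: Id(5) · φ(775/5) = 5 · 120 = 600
  d = 25: Id(25) · φ(775/25) = 25 · 30 = 750
  d = 31: Id(31) · φ(775/31) = 31 · 20 = 620
  d = 155: Id(155) · φ(775/155) = 155 · 4 = 620
  d = 775: Id(775) · φ(775/775) = 775 · 1 = 775
Summing: (Id * φ)(775) = 600 + 600 + 750 + 620 + 620 + 775 = 3965.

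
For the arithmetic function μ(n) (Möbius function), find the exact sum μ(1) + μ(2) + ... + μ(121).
Σ_{n ≤ 121} μ(n) = -3

Compute μ(n) for each 1 ≤ n ≤ 121: μ(1) = 1, μ(2) = -1, μ(3) = -1, μ(4) = 0, μ(5) = -1, μ(6) = 1, μ(7) = -1, μ(8) = 0, μ(9) = 0, μ(10) = 1, μ(11) = -1, μ(12) = 0, μ(13) = -1, μ(14) = 1, μ(15) = 1, μ(16) = 0, μ(17) = -1, μ(18) = 0, μ(19) = -1, μ(20) = 0, μ(21) = 1, μ(22) = 1, μ(23) = -1, μ(24) = 0, μ(25) = 0, μ(26) = 1, μ(27) = 0, μ(28) = 0, μ(29) = -1, μ(30) = -1, μ(31) = -1, μ(32) = 0, μ(33) = 1, μ(34) = 1, μ(35) = 1, μ(36) = 0, μ(37) = -1, μ(38) = 1, μ(39) = 1, μ(40) = 0, μ(41) = -1, μ(42) = -1, μ(43) = -1, μ(44) = 0, μ(45) = 0, μ(46) = 1, μ(47) = -1, μ(48) = 0, μ(49) = 0, μ(50) = 0, μ(51) = 1, μ(52) = 0, μ(53) = -1, μ(54) = 0, μ(55) = 1, μ(56) = 0, μ(57) = 1, μ(58) = 1, μ(59) = -1, μ(60) = 0, μ(61) = -1, μ(62) = 1, μ(63) = 0, μ(64) = 0, μ(65) = 1, μ(66) = -1, μ(67) = -1, μ(68) = 0, μ(69) = 1, μ(70) = -1, μ(71) = -1, μ(72) = 0, μ(73) = -1, μ(74) = 1, μ(75) = 0, μ(76) = 0, μ(77) = 1, μ(78) = -1, μ(79) = -1, μ(80) = 0, μ(81) = 0, μ(82) = 1, μ(83) = -1, μ(84) = 0, μ(85) = 1, μ(86) = 1, μ(87) = 1, μ(88) = 0, μ(89) = -1, μ(90) = 0, μ(91) = 1, μ(92) = 0, μ(93) = 1, μ(94) = 1, μ(95) = 1, μ(96) = 0, μ(97) = -1, μ(98) = 0, μ(99) = 0, μ(100) = 0, μ(101) = -1, μ(102) = -1, μ(103) = -1, μ(104) = 0, μ(105) = -1, μ(106) = 1, μ(107) = -1, μ(108) = 0, μ(109) = -1, μ(110) = -1, μ(111) = 1, μ(112) = 0, μ(113) = -1, μ(114) = -1, μ(115) = 1, μ(116) = 0, μ(117) = 0, μ(118) = 1, μ(119) = 1, μ(120) = 0, μ(121) = 0. Summing all 121 values: -3. (Mertens function M(x) = Σ_{n ≤ x} μ(n); on average M(x) should be small (PNT ⟺ M(x) = o(x)).)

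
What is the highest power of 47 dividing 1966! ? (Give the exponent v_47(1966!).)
v_47(1966!) = 41

Legendre's formula: v_p(n!) = Σ_{k ≥ 1} ⌊n / p^k⌋. For p = 47, n = 1966, the terms are:
  ⌊1966/47^1⌋ = ⌊1966/47⌋ = 41
(the next term ⌊1966/47^2⌋ = 0, terminating the sum). Summing: v_47(1966!) = 41 = 41.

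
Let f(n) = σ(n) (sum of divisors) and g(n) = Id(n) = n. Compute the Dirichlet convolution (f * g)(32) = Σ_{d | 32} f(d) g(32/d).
(σ * Id)(32) = 321

Divisors of 32: [1, 2, 4, 8, 16, 32]. For each d | 32:
  d = 1: σ(1) · Id(32/1) = 1 · 32 = 32
  d = 2: σ(2) · Id(32/2) = 3 · 16 = 48
  d = 4: σ(4) · Id(32/4) = 7 · 8 = 56
  d = 8: σ(8) · Id(32/8) = 15 · 4 = 60
  d = 16: σ(16) · Id(32/16) = 31 · 2 = 62
  d = 32: σ(32) · Id(32/32) = 63 · 1 = 63
Summing: (σ * Id)(32) = 32 + 48 + 56 + 60 + 62 + 63 = 321.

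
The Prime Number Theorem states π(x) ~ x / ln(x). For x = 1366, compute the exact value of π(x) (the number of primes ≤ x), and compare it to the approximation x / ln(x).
π(1366) = 218;  x/ln(x) ≈ 189.21;  relative error ≈ 13.21%.

Directly count primes up to 1366: π(1366) = 218. The PNT approximation gives 1366/ln(1366) ≈ 1366/7.21964 ≈ 189.21. Relative error (π(x) − x/ln(x)) / π(x) ≈ 13.21%; the approximation is known to undercount slightly (Li(x) is a better estimate).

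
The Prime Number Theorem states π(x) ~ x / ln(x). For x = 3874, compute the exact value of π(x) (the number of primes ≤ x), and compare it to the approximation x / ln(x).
π(3874) = 536;  x/ln(x) ≈ 468.89;  relative error ≈ 12.52%.

Directly count primes up to 3874: π(3874) = 536. The PNT approximation gives 3874/ln(3874) ≈ 3874/8.26204 ≈ 468.89. Relative error (π(x) − x/ln(x)) / π(x) ≈ 12.52%; the approximation is known to undercount slightly (Li(x) is a better estimate).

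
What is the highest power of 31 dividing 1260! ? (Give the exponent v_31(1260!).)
v_31(1260!) = 41

Legendre's formula: v_p(n!) = Σ_{k ≥ 1} ⌊n / p^k⌋. For p = 31, n = 1260, the terms are:
  ⌊1260/31^1⌋ = ⌊1260/31⌋ = 40
  ⌊1260/31^2⌋ = ⌊1260/961⌋ = 1
(the next term ⌊1260/31^3⌋ = 0, terminating the sum). Summing: v_31(1260!) = 40 + 1 = 41.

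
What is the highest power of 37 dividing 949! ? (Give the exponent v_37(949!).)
v_37(949!) = 25

Legendre's formula: v_p(n!) = Σ_{k ≥ 1} ⌊n / p^k⌋. For p = 37, n = 949, the terms are:
  ⌊949/37^1⌋ = ⌊949/37⌋ = 25
(the next term ⌊949/37^2⌋ = 0, terminating the sum). Summing: v_37(949!) = 25 = 25.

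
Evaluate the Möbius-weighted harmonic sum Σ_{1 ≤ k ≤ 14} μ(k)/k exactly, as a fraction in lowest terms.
Σ μ(k)/k = -89/15015

Values of μ(k) for 1 ≤ k ≤ 14: μ(1) = 1, μ(2) = -1, μ(3) = -1, μ(5) = -1, μ(6) = 1, μ(7) = -1, μ(10) = 1, μ(11) = -1, μ(13) = -1, μ(14) = 1, with μ = 0 on non-squarefree integers. Summing μ(k)/k for k where μ(k) ≠ 0 gives -89/15015 ≈ -0.0059. (PNT ⟺ this sum → 0 as n → ∞.)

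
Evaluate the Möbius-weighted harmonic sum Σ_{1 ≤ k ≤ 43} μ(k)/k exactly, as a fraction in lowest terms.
Σ μ(k)/k = -137190436674212/6541380665835015

Values of μ(k) for 1 ≤ k ≤ 43: μ(1) = 1, μ(2) = -1, μ(3) = -1, μ(5) = -1, μ(6) = 1, μ(7) = -1, μ(10) = 1, μ(11) = -1, μ(13) = -1, μ(14) = 1, μ(15) = 1, μ(17) = -1, μ(19) = -1, μ(21) = 1, μ(22) = 1, μ(23) = -1, μ(26) = 1, μ(29) = -1, μ(30) = -1, μ(31) = -1, μ(33) = 1, μ(34) = 1, μ(35) = 1, μ(37) = -1, μ(38) = 1, μ(39) = 1, μ(41) = -1, μ(42) = -1, μ(43) = -1, with μ = 0 on non-squarefree integers. Summing μ(k)/k for k where μ(k) ≠ 0 gives -137190436674212/6541380665835015 ≈ -0.0210. (PNT ⟺ this sum → 0 as n → ∞.)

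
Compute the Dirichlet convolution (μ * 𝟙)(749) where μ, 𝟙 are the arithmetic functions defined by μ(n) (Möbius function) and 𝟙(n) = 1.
(μ * 𝟙)(749) = 0

Divisors of 749: [1, 7, 107, 749]. For each d | 749:
  d = 1: μ(1) · 𝟙(749/1) = 1 · 1 = 1
  d = 7: μ(7) · 𝟙(749/7) = -1 · 1 = -1
  d = 107: μ(107) · 𝟙(749/107) = -1 · 1 = -1
  d = 749: μ(749) · 𝟙(749/749) = 1 · 1 = 1
Summing: (μ * 𝟙)(749) = 1 + -1 + -1 + 1 = 0.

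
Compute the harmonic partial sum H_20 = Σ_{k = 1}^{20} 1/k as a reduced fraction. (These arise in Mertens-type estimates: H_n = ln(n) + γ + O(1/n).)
H_20 = 55835135/15519504

Direct summation: H_20 = 1 + 1/2 + ... + 1/20. The least common denominator is lcm(1, ..., 20) = 232792560; over this denominator the numerator is 232792560 + 116396280 + 77597520 + 58198140 + 46558512 + 38798760 + 33256080 + 29099070 + 25865840 + 23279256 + 21162960 + 19399380 + 17907120 + 16628040 + 15519504 + 14549535 + 13693680 + 12932920 + 12252240 + 11639628 = 837527025, so H_20 = 837527025/232792560; reducing by gcd(837527025, 232792560) = 15 gives 55835135/15519504 ≈ 3.59774. (The PNT-adjacent estimate ln(20) + γ ≈ 3.57295 matches within O(1/n).)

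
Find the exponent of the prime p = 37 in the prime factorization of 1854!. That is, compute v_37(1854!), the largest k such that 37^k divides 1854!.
v_37(1854!) = 51

Legendre's formula: v_p(n!) = Σ_{k ≥ 1} ⌊n / p^k⌋. For p = 37, n = 1854, the terms are:
  ⌊1854/37^1⌋ = ⌊1854/37⌋ = 50
  ⌊1854/37^2⌋ = ⌊1854/1369⌋ = 1
(the next term ⌊1854/37^3⌋ = 0, terminating the sum). Summing: v_37(1854!) = 50 + 1 = 51.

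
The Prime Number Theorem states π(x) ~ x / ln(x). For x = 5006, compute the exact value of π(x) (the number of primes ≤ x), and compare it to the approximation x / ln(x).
π(5006) = 670;  x/ln(x) ≈ 587.67;  relative error ≈ 12.29%.

Directly count primes up to 5006: π(5006) = 670. The PNT approximation gives 5006/ln(5006) ≈ 5006/8.51839 ≈ 587.67. Relative error (π(x) − x/ln(x)) / π(x) ≈ 12.29%; the approximation is known to undercount slightly (Li(x) is a better estimate).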